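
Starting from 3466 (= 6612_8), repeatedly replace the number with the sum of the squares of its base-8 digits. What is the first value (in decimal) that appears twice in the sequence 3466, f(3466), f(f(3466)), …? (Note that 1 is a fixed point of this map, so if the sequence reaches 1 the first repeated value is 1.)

1

3466 = (6,6,1,2)_8 → 6² + 6² + 1² + 2² = 36 + 36 + 1 + 4 = 77
77 = (1,1,5)_8 → 1² + 1² + 5² = 1 + 1 + 25 = 27
27 = (3,3)_8 → 3² + 3² = 9 + 9 = 18
18 = (2,2)_8 → 2² + 2² = 4 + 4 = 8
8 = (1,0)_8 → 1² + 0² = 1 + 0 = 1  — reached the fixed point 1.
1 → 1, so 1 is the first repeated value.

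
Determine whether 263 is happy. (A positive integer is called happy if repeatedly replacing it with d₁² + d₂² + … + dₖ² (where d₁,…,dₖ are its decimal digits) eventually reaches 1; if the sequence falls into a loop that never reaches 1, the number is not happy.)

happy

263 → 2² + 6² + 3² = 4 + 36 + 9 = 49
49 → 4² + 9² = 16 + 81 = 97
97 → 9² + 7² = 81 + 49 = 130
130 → 1² + 3² + 0² = 1 + 9 + 0 = 10
10 → 1² + 0² = 1 + 0 = 1  — reached 1.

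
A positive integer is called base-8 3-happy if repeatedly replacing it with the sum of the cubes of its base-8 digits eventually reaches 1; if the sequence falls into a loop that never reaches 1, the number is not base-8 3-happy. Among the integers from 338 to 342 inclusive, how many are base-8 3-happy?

2

338: 338 → 141 → 134 → 224 → 91 → 55 → 559 → 469 → 476 → 434 → 440 → 559  (repeats 559)
339: 339 → 160 → 72 → 2 → 8 → 1  (reaches 1)
340: 340 → 197 → 152 → 35 → 91 → 55 → 559 → 469 → 476 → 434 → 440 → 559  (repeats 559)
341: 341 → 258 → 72 → 2 → 8 → 1  (reaches 1)
342: 342 → 349 → 277 → 197 → 152 → 35 → 91 → 55 → 559 → 469 → 476 → 434 → 440 → 559  (repeats 559)
base-8 3-happy: 339, 341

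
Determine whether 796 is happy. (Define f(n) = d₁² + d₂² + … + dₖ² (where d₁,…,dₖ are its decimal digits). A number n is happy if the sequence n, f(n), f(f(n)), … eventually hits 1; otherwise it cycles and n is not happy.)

not happy

796 → 166
166 → 73
73 → 58
58 → 89
89 → 145
145 → 42
42 → 20
20 → 4
4 → 16
16 → 37
37 → 58  — 58 already seen; the sequence cycles without reaching 1.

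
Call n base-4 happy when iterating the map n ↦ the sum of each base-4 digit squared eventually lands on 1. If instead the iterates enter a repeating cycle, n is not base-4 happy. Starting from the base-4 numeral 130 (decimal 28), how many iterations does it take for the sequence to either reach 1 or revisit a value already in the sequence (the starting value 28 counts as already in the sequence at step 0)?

4

28 = (1,3,0)_4 → 10
10 = (2,2)_4 → 8
8 = (2,0)_4 → 4
4 = (1,0)_4 → 1  — reached 1.
That took 4 steps.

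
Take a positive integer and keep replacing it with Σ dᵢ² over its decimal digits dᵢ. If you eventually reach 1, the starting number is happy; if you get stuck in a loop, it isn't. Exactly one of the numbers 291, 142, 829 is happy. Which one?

291

291: 291 → 86 → 100 → 1  — reaches 1 (happy)
142: 142 → 21 → 5 → 25 → 29 → 85 → 89 → 145 → 42 → 20 → 4 → 16 → 37 → 58 → 89  — repeats 89 (not happy)
829: 829 → 149 → 98 → 145 → 42 → 20 → 4 → 16 → 37 → 58 → 89 → 145  — repeats 145 (not happy)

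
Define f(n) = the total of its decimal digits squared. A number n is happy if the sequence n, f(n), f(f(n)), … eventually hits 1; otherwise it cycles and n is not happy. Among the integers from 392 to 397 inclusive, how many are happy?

392: 392 → 94 → 97 → 130 → 10 → 1  (reaches 1)
393: 393 → 99 → 162 → 41 → 17 → 50 → 25 → 29 → 85 → 89 → 145 → 42 → 20 → 4 → 16 → 37 → 58 → 89  (repeats 89)
394: 394 → 106 → 37 → 58 → 89 → 145 → 42 → 20 → 4 → 16 → 37  (repeats 37)
395: 395 → 115 → 27 → 53 → 34 → 25 → 29 → 85 → 89 → 145 → 42 → 20 → 4 → 16 → 37 → 58 → 89  (repeats 89)
396: 396 → 126 → 41 → 17 → 50 → 25 → 29 → 85 → 89 → 145 → 42 → 20 → 4 → 16 → 37 → 58 → 89  (repeats 89)
397: 397 → 139 → 91 → 82 → 68 → 100 → 1  (reaches 1)
happy: 392, 397

2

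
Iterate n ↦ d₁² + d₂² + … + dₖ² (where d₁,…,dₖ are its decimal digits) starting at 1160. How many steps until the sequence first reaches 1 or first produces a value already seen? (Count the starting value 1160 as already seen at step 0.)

1160 → 1² + 1² + 6² + 0² = 38
38 → 3² + 8² = 73
73 → 7² + 3² = 58
58 → 5² + 8² = 89
89 → 8² + 9² = 145
145 → 1² + 4² + 5² = 42
42 → 4² + 2² = 20
20 → 2² + 0² = 4
4 → 4² = 16
16 → 1² + 6² = 37
37 → 3² + 7² = 58  — 58 repeats.
That took 11 steps.

11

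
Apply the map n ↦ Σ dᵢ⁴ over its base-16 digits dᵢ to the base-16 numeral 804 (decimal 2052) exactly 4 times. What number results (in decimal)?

1

2052 = (8,0,4)_16 → 8⁴ + 0⁴ + 4⁴ = 4096 + 0 + 256 = 4352
4352 = (1,1,0,0)_16 → 1⁴ + 1⁴ + 0⁴ + 0⁴ = 1 + 1 + 0 + 0 = 2
2 = (2)_16 → 2⁴ = 16
16 = (1,0)_16 → 1⁴ + 0⁴ = 1 + 0 = 1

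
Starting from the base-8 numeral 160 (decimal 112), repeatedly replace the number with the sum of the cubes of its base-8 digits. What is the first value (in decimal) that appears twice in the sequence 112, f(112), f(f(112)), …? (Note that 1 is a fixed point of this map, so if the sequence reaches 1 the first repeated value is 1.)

112 = (1,6,0)_8 → 1³ + 6³ + 0³ = 1 + 216 + 0 = 217
217 = (3,3,1)_8 → 3³ + 3³ + 1³ = 27 + 27 + 1 = 55
55 = (6,7)_8 → 6³ + 7³ = 216 + 343 = 559
559 = (1,0,5,7)_8 → 1³ + 0³ + 5³ + 7³ = 1 + 0 + 125 + 343 = 469
469 = (7,2,5)_8 → 7³ + 2³ + 5³ = 343 + 8 + 125 = 476
476 = (7,3,4)_8 → 7³ + 3³ + 4³ = 343 + 27 + 64 = 434
434 = (6,6,2)_8 → 6³ + 6³ + 2³ = 216 + 216 + 8 = 440
440 = (6,7,0)_8 → 6³ + 7³ + 0³ = 216 + 343 + 0 = 559  — 559 already appeared earlier.

559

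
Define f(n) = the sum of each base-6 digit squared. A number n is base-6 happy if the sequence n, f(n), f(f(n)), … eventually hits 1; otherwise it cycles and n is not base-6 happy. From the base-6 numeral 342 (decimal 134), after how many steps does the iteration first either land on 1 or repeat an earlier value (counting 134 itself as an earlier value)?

134 = (3,4,2)_6 → 3² + 4² + 2² = 9 + 16 + 4 = 29
29 = (4,5)_6 → 4² + 5² = 16 + 25 = 41
41 = (1,0,5)_6 → 1² + 0² + 5² = 1 + 0 + 25 = 26
26 = (4,2)_6 → 4² + 2² = 16 + 4 = 20
20 = (3,2)_6 → 3² + 2² = 9 + 4 = 13
13 = (2,1)_6 → 2² + 1² = 4 + 1 = 5
5 = (5)_6 → 5² = 25
25 = (4,1)_6 → 4² + 1² = 16 + 1 = 17
17 = (2,5)_6 → 2² + 5² = 4 + 25 = 29  — 29 repeats.
That took 9 steps.

9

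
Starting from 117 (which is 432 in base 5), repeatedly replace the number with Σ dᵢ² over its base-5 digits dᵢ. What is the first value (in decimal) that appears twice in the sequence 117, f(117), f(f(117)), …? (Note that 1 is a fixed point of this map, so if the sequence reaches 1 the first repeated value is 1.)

13

117 = (4,3,2)_5 → 4² + 3² + 2² = 29
29 = (1,0,4)_5 → 1² + 0² + 4² = 17
17 = (3,2)_5 → 3² + 2² = 13
13 = (2,3)_5 → 2² + 3² = 13  — 13 already appeared earlier.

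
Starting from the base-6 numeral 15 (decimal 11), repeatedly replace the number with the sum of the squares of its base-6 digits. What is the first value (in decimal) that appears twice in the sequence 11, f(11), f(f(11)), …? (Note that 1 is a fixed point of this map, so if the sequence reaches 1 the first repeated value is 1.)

26

11 = (1,5)_6 → 1² + 5² = 26
26 = (4,2)_6 → 4² + 2² = 20
20 = (3,2)_6 → 3² + 2² = 13
13 = (2,1)_6 → 2² + 1² = 5
5 = (5)_6 → 5² = 25
25 = (4,1)_6 → 4² + 1² = 17
17 = (2,5)_6 → 2² + 5² = 29
29 = (4,5)_6 → 4² + 5² = 41
41 = (1,0,5)_6 → 1² + 0² + 5² = 26  — 26 already appeared earlier.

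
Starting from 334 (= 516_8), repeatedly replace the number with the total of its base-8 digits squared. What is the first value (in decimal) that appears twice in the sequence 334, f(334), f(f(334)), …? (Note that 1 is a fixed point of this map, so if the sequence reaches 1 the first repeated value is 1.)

25

334 = (5,1,6)_8 → 5² + 1² + 6² = 25 + 1 + 36 = 62
62 = (7,6)_8 → 7² + 6² = 49 + 36 = 85
85 = (1,2,5)_8 → 1² + 2² + 5² = 1 + 4 + 25 = 30
30 = (3,6)_8 → 3² + 6² = 9 + 36 = 45
45 = (5,5)_8 → 5² + 5² = 25 + 25 = 50
50 = (6,2)_8 → 6² + 2² = 36 + 4 = 40
40 = (5,0)_8 → 5² + 0² = 25 + 0 = 25
25 = (3,1)_8 → 3² + 1² = 9 + 1 = 10
10 = (1,2)_8 → 1² + 2² = 1 + 4 = 5
5 = (5)_8 → 5² = 25  — 25 already appeared earlier.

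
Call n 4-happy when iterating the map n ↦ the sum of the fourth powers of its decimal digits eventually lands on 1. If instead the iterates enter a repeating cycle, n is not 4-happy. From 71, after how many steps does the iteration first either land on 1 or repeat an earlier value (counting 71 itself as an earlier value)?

71 → 7⁴ + 1⁴ = 2401 + 1 = 2402
2402 → 2⁴ + 4⁴ + 0⁴ + 2⁴ = 16 + 256 + 0 + 16 = 288
288 → 2⁴ + 8⁴ + 8⁴ = 16 + 4096 + 4096 = 8208
8208 → 8⁴ + 2⁴ + 0⁴ + 8⁴ = 4096 + 16 + 0 + 4096 = 8208  — 8208 repeats.
That took 4 steps.

4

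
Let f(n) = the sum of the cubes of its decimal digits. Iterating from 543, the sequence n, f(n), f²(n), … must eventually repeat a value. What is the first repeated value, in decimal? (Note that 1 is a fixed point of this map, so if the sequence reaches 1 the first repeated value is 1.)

153

543 → 5³ + 4³ + 3³ = 125 + 64 + 27 = 216
216 → 2³ + 1³ + 6³ = 8 + 1 + 216 = 225
225 → 2³ + 2³ + 5³ = 8 + 8 + 125 = 141
141 → 1³ + 4³ + 1³ = 1 + 64 + 1 = 66
66 → 6³ + 6³ = 216 + 216 = 432
432 → 4³ + 3³ + 2³ = 64 + 27 + 8 = 99
99 → 9³ + 9³ = 729 + 729 = 1458
1458 → 1³ + 4³ + 5³ + 8³ = 1 + 64 + 125 + 512 = 702
702 → 7³ + 0³ + 2³ = 343 + 0 + 8 = 351
351 → 3³ + 5³ + 1³ = 27 + 125 + 1 = 153
153 → 1³ + 5³ + 3³ = 1 + 125 + 27 = 153  — 153 already appeared earlier.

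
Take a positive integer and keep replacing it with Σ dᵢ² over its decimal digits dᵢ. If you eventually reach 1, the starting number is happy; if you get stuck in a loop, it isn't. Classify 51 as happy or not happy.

51 → 5² + 1² = 25 + 1 = 26
26 → 2² + 6² = 4 + 36 = 40
40 → 4² + 0² = 16 + 0 = 16
16 → 1² + 6² = 1 + 36 = 37
37 → 3² + 7² = 9 + 49 = 58
58 → 5² + 8² = 25 + 64 = 89
89 → 8² + 9² = 64 + 81 = 145
145 → 1² + 4² + 5² = 1 + 16 + 25 = 42
42 → 4² + 2² = 16 + 4 = 20
20 → 2² + 0² = 4 + 0 = 4
4 → 4² = 16  — 16 already seen; the sequence cycles without reaching 1.

not happy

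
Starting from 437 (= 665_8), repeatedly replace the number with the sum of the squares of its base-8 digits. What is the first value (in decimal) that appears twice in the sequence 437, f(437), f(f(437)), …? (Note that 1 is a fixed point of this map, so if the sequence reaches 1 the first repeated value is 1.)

1

437 = (6,6,5)_8 → 6² + 6² + 5² = 97
97 = (1,4,1)_8 → 1² + 4² + 1² = 18
18 = (2,2)_8 → 2² + 2² = 8
8 = (1,0)_8 → 1² + 0² = 1  — reached the fixed point 1.
1 → 1, so 1 is the first repeated value.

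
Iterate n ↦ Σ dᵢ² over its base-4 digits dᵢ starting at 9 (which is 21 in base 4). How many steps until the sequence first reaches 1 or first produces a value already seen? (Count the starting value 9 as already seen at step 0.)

9 = (2,1)_4 → 2² + 1² = 4 + 1 = 5
5 = (1,1)_4 → 1² + 1² = 1 + 1 = 2
2 = (2)_4 → 2² = 4
4 = (1,0)_4 → 1² + 0² = 1 + 0 = 1  — reached 1.
That took 4 steps.

4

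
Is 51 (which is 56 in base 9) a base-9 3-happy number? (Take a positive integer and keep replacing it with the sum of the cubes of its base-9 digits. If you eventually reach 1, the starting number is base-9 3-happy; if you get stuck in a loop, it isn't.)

51 = (5,6)_9 → 5³ + 6³ = 125 + 216 = 341
341 = (4,1,8)_9 → 4³ + 1³ + 8³ = 64 + 1 + 512 = 577
577 = (7,1,1)_9 → 7³ + 1³ + 1³ = 343 + 1 + 1 = 345
345 = (4,2,3)_9 → 4³ + 2³ + 3³ = 64 + 8 + 27 = 99
99 = (1,2,0)_9 → 1³ + 2³ + 0³ = 1 + 8 + 0 = 9
9 = (1,0)_9 → 1³ + 0³ = 1 + 0 = 1  — reached 1.

base-9 3-happy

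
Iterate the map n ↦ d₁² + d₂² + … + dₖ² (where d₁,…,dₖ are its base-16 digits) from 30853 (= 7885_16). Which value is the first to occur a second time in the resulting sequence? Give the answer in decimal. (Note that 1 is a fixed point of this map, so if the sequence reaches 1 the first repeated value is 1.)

30853 = (7,8,8,5)_16 → 202
202 = (12,10)_16 → 244
244 = (15,4)_16 → 241
241 = (15,1)_16 → 226
226 = (14,2)_16 → 200
200 = (12,8)_16 → 208
208 = (13,0)_16 → 169
169 = (10,9)_16 → 181
181 = (11,5)_16 → 146
146 = (9,2)_16 → 85
85 = (5,5)_16 → 50
50 = (3,2)_16 → 13
13 = (13)_16 → 169  — 169 already appeared earlier.

169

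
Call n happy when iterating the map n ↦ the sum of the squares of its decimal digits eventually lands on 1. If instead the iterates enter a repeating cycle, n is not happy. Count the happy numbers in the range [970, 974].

2

970: 970 → 130 → 10 → 1  (reaches 1)
971: 971 → 131 → 11 → 2 → 4 → 16 → 37 → 58 → 89 → 145 → 42 → 20 → 4  (repeats 4)
972: 972 → 134 → 26 → 40 → 16 → 37 → 58 → 89 → 145 → 42 → 20 → 4 → 16  (repeats 16)
973: 973 → 139 → 91 → 82 → 68 → 100 → 1  (reaches 1)
974: 974 → 146 → 53 → 34 → 25 → 29 → 85 → 89 → 145 → 42 → 20 → 4 → 16 → 37 → 58 → 89  (repeats 89)
happy: 970, 973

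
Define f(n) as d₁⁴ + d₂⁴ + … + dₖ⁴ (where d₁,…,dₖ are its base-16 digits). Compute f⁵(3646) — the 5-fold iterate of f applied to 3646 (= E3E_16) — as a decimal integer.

513

3646 = (14,3,14)_16 → 14⁴ + 3⁴ + 14⁴ = 76913
76913 = (1,2,12,7,1)_16 → 1⁴ + 2⁴ + 12⁴ + 7⁴ + 1⁴ = 23155
23155 = (5,10,7,3)_16 → 5⁴ + 10⁴ + 7⁴ + 3⁴ = 13107
13107 = (3,3,3,3)_16 → 3⁴ + 3⁴ + 3⁴ + 3⁴ = 324
324 = (1,4,4)_16 → 1⁴ + 4⁴ + 4⁴ = 513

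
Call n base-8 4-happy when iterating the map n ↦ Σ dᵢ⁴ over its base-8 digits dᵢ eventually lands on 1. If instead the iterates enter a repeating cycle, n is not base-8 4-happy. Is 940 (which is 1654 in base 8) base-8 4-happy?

base-8 4-happy

940 = (1,6,5,4)_8 → 1⁴ + 6⁴ + 5⁴ + 4⁴ = 1 + 1296 + 625 + 256 = 2178
2178 = (4,2,0,2)_8 → 4⁴ + 2⁴ + 0⁴ + 2⁴ = 256 + 16 + 0 + 16 = 288
288 = (4,4,0)_8 → 4⁴ + 4⁴ + 0⁴ = 256 + 256 + 0 = 512
512 = (1,0,0,0)_8 → 1⁴ + 0⁴ + 0⁴ + 0⁴ = 1 + 0 + 0 + 0 = 1  — reached 1.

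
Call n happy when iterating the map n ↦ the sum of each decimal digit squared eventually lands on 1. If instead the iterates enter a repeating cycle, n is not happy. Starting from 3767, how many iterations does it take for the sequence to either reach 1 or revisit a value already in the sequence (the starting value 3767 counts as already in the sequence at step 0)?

3767 → 3² + 7² + 6² + 7² = 9 + 49 + 36 + 49 = 143
143 → 1² + 4² + 3² = 1 + 16 + 9 = 26
26 → 2² + 6² = 4 + 36 = 40
40 → 4² + 0² = 16 + 0 = 16
16 → 1² + 6² = 1 + 36 = 37
37 → 3² + 7² = 9 + 49 = 58
58 → 5² + 8² = 25 + 64 = 89
89 → 8² + 9² = 64 + 81 = 145
145 → 1² + 4² + 5² = 1 + 16 + 25 = 42
42 → 4² + 2² = 16 + 4 = 20
20 → 2² + 0² = 4 + 0 = 4
4 → 4² = 16  — 16 repeats.
That took 12 steps.

12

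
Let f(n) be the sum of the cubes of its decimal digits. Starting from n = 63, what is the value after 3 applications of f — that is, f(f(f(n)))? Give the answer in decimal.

1458

63 → 6³ + 3³ = 216 + 27 = 243
243 → 2³ + 4³ + 3³ = 8 + 64 + 27 = 99
99 → 9³ + 9³ = 729 + 729 = 1458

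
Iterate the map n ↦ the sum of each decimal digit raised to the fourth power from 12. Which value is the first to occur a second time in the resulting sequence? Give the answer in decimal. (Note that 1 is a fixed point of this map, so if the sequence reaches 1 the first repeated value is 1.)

8208

12 → 1⁴ + 2⁴ = 1 + 16 = 17
17 → 1⁴ + 7⁴ = 1 + 2401 = 2402
2402 → 2⁴ + 4⁴ + 0⁴ + 2⁴ = 16 + 256 + 0 + 16 = 288
288 → 2⁴ + 8⁴ + 8⁴ = 16 + 4096 + 4096 = 8208
8208 → 8⁴ + 2⁴ + 0⁴ + 8⁴ = 4096 + 16 + 0 + 4096 = 8208  — 8208 already appeared earlier.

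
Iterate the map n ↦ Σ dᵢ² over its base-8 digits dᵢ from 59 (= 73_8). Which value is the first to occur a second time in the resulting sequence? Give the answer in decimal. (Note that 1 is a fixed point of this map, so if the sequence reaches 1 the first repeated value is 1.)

59 = (7,3)_8 → 7² + 3² = 58
58 = (7,2)_8 → 7² + 2² = 53
53 = (6,5)_8 → 6² + 5² = 61
61 = (7,5)_8 → 7² + 5² = 74
74 = (1,1,2)_8 → 1² + 1² + 2² = 6
6 = (6)_8 → 6² = 36
36 = (4,4)_8 → 4² + 4² = 32
32 = (4,0)_8 → 4² + 0² = 16
16 = (2,0)_8 → 2² + 0² = 4
4 = (4)_8 → 4² = 16  — 16 already appeared earlier.

16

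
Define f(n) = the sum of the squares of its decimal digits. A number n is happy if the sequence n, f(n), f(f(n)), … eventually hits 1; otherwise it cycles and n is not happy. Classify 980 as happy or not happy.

980 → 9² + 8² + 0² = 145
145 → 1² + 4² + 5² = 42
42 → 4² + 2² = 20
20 → 2² + 0² = 4
4 → 4² = 16
16 → 1² + 6² = 37
37 → 3² + 7² = 58
58 → 5² + 8² = 89
89 → 8² + 9² = 145  — 145 already seen; the sequence cycles without reaching 1.

not happy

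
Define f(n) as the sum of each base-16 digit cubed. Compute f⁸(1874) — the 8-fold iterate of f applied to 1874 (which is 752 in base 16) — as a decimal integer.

1874 = (7,5,2)_16 → 7³ + 5³ + 2³ = 476
476 = (1,13,12)_16 → 1³ + 13³ + 12³ = 3926
3926 = (15,5,6)_16 → 15³ + 5³ + 6³ = 3716
3716 = (14,8,4)_16 → 14³ + 8³ + 4³ = 3320
3320 = (12,15,8)_16 → 12³ + 15³ + 8³ = 5615
5615 = (1,5,14,15)_16 → 1³ + 5³ + 14³ + 15³ = 6245
6245 = (1,8,6,5)_16 → 1³ + 8³ + 6³ + 5³ = 854
854 = (3,5,6)_16 → 3³ + 5³ + 6³ = 368

368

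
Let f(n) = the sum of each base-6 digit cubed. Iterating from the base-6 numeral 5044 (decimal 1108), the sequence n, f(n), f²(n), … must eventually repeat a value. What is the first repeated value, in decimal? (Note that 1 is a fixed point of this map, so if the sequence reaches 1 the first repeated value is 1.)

1108 = (5,0,4,4)_6 → 5³ + 0³ + 4³ + 4³ = 125 + 0 + 64 + 64 = 253
253 = (1,1,0,1)_6 → 1³ + 1³ + 0³ + 1³ = 1 + 1 + 0 + 1 = 3
3 = (3)_6 → 3³ = 27
27 = (4,3)_6 → 4³ + 3³ = 64 + 27 = 91
91 = (2,3,1)_6 → 2³ + 3³ + 1³ = 8 + 27 + 1 = 36
36 = (1,0,0)_6 → 1³ + 0³ + 0³ = 1 + 0 + 0 = 1  — reached the fixed point 1.
1 → 1, so 1 is the first repeated value.

1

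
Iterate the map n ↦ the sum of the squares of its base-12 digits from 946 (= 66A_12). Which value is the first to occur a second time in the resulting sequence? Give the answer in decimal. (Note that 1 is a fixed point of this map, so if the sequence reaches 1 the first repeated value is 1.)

5

946 = (6,6,10)_12 → 6² + 6² + 10² = 172
172 = (1,2,4)_12 → 1² + 2² + 4² = 21
21 = (1,9)_12 → 1² + 9² = 82
82 = (6,10)_12 → 6² + 10² = 136
136 = (11,4)_12 → 11² + 4² = 137
137 = (11,5)_12 → 11² + 5² = 146
146 = (1,0,2)_12 → 1² + 0² + 2² = 5
5 = (5)_12 → 5² = 25
25 = (2,1)_12 → 2² + 1² = 5  — 5 already appeared earlier.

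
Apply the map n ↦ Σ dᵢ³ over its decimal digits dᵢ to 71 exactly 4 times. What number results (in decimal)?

134

71 → 7³ + 1³ = 343 + 1 = 344
344 → 3³ + 4³ + 4³ = 27 + 64 + 64 = 155
155 → 1³ + 5³ + 5³ = 1 + 125 + 125 = 251
251 → 2³ + 5³ + 1³ = 8 + 125 + 1 = 134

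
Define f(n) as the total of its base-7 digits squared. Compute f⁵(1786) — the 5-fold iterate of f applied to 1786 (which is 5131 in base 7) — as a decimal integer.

1786 = (5,1,3,1)_7 → 36
36 = (5,1)_7 → 26
26 = (3,5)_7 → 34
34 = (4,6)_7 → 52
52 = (1,0,3)_7 → 10

10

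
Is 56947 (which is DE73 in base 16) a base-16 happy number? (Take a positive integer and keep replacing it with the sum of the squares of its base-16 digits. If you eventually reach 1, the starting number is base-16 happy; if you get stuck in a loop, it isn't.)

base-16 happy

56947 = (13,14,7,3)_16 → 13² + 14² + 7² + 3² = 169 + 196 + 49 + 9 = 423
423 = (1,10,7)_16 → 1² + 10² + 7² = 1 + 100 + 49 = 150
150 = (9,6)_16 → 9² + 6² = 81 + 36 = 117
117 = (7,5)_16 → 7² + 5² = 49 + 25 = 74
74 = (4,10)_16 → 4² + 10² = 16 + 100 = 116
116 = (7,4)_16 → 7² + 4² = 49 + 16 = 65
65 = (4,1)_16 → 4² + 1² = 16 + 1 = 17
17 = (1,1)_16 → 1² + 1² = 1 + 1 = 2
2 = (2)_16 → 2² = 4
4 = (4)_16 → 4² = 16
16 = (1,0)_16 → 1² + 0² = 1 + 0 = 1  — reached 1.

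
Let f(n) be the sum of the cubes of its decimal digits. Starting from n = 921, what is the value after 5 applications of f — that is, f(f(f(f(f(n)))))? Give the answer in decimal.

921 → 9³ + 2³ + 1³ = 729 + 8 + 1 = 738
738 → 7³ + 3³ + 8³ = 343 + 27 + 512 = 882
882 → 8³ + 8³ + 2³ = 512 + 512 + 8 = 1032
1032 → 1³ + 0³ + 3³ + 2³ = 1 + 0 + 27 + 8 = 36
36 → 3³ + 6³ = 27 + 216 = 243

243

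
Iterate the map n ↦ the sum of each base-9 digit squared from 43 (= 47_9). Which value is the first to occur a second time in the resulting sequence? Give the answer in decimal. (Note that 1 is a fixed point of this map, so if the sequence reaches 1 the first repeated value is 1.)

43 = (4,7)_9 → 4² + 7² = 65
65 = (7,2)_9 → 7² + 2² = 53
53 = (5,8)_9 → 5² + 8² = 89
89 = (1,0,8)_9 → 1² + 0² + 8² = 65  — 65 already appeared earlier.

65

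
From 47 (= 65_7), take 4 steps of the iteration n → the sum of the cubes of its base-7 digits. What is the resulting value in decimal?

47 = (6,5)_7 → 6³ + 5³ = 216 + 125 = 341
341 = (6,6,5)_7 → 6³ + 6³ + 5³ = 216 + 216 + 125 = 557
557 = (1,4,2,4)_7 → 1³ + 4³ + 2³ + 4³ = 1 + 64 + 8 + 64 = 137
137 = (2,5,4)_7 → 2³ + 5³ + 4³ = 8 + 125 + 64 = 197

197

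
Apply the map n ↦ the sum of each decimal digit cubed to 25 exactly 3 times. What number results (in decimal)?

25 → 2³ + 5³ = 8 + 125 = 133
133 → 1³ + 3³ + 3³ = 1 + 27 + 27 = 55
55 → 5³ + 5³ = 125 + 125 = 250

250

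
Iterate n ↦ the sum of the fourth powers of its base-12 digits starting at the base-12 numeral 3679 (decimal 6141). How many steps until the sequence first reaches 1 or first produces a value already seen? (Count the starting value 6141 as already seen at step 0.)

15

6141 = (3,6,7,9)_12 → 3⁴ + 6⁴ + 7⁴ + 9⁴ = 81 + 1296 + 2401 + 6561 = 10339
10339 = (5,11,9,7)_12 → 5⁴ + 11⁴ + 9⁴ + 7⁴ = 625 + 14641 + 6561 + 2401 = 24228
24228 = (1,2,0,3,0)_12 → 1⁴ + 2⁴ + 0⁴ + 3⁴ + 0⁴ = 1 + 16 + 0 + 81 + 0 = 98
98 = (8,2)_12 → 8⁴ + 2⁴ = 4096 + 16 = 4112
4112 = (2,4,6,8)_12 → 2⁴ + 4⁴ + 6⁴ + 8⁴ = 16 + 256 + 1296 + 4096 = 5664
5664 = (3,3,4,0)_12 → 3⁴ + 3⁴ + 4⁴ + 0⁴ = 81 + 81 + 256 + 0 = 418
418 = (2,10,10)_12 → 2⁴ + 10⁴ + 10⁴ = 16 + 10000 + 10000 = 20016
20016 = (11,7,0,0)_12 → 11⁴ + 7⁴ + 0⁴ + 0⁴ = 14641 + 2401 + 0 + 0 = 17042
17042 = (9,10,4,2)_12 → 9⁴ + 10⁴ + 4⁴ + 2⁴ = 6561 + 10000 + 256 + 16 = 16833
16833 = (9,8,10,9)_12 → 9⁴ + 8⁴ + 10⁴ + 9⁴ = 6561 + 4096 + 10000 + 6561 = 27218
27218 = (1,3,9,0,2)_12 → 1⁴ + 3⁴ + 9⁴ + 0⁴ + 2⁴ = 1 + 81 + 6561 + 0 + 16 = 6659
6659 = (3,10,2,11)_12 → 3⁴ + 10⁴ + 2⁴ + 11⁴ = 81 + 10000 + 16 + 14641 = 24738
24738 = (1,2,3,9,6)_12 → 1⁴ + 2⁴ + 3⁴ + 9⁴ + 6⁴ = 1 + 16 + 81 + 6561 + 1296 = 7955
7955 = (4,7,2,11)_12 → 4⁴ + 7⁴ + 2⁴ + 11⁴ = 256 + 2401 + 16 + 14641 = 17314
17314 = (10,0,2,10)_12 → 10⁴ + 0⁴ + 2⁴ + 10⁴ = 10000 + 0 + 16 + 10000 = 20016  — 20016 repeats.
That took 15 steps.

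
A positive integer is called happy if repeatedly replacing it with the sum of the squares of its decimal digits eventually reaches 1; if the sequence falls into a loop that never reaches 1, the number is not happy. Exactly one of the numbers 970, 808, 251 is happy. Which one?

970: 970 → 130 → 10 → 1  — reaches 1 (happy)
808: 808 → 128 → 69 → 117 → 51 → 26 → 40 → 16 → 37 → 58 → 89 → 145 → 42 → 20 → 4 → 16  — repeats 16 (not happy)
251: 251 → 30 → 9 → 81 → 65 → 61 → 37 → 58 → 89 → 145 → 42 → 20 → 4 → 16 → 37  — repeats 37 (not happy)

970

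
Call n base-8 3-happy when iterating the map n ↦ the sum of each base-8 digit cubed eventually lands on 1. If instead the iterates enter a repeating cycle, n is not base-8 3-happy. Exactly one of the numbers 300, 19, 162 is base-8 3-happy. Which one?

162

300: 300 → 253 → 495 → 811 → 217 → 55 → 559 → 469 → 476 → 434 → 440 → 559  — repeats 559 (not base-8 3-happy)
19: 19 → 35 → 91 → 55 → 559 → 469 → 476 → 434 → 440 → 559  — repeats 559 (not base-8 3-happy)
162: 162 → 80 → 9 → 2 → 8 → 1  — reaches 1 (base-8 3-happy)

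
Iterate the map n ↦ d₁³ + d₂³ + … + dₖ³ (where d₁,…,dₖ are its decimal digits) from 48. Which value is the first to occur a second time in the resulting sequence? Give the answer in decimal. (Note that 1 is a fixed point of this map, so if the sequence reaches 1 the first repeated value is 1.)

48 → 4³ + 8³ = 64 + 512 = 576
576 → 5³ + 7³ + 6³ = 125 + 343 + 216 = 684
684 → 6³ + 8³ + 4³ = 216 + 512 + 64 = 792
792 → 7³ + 9³ + 2³ = 343 + 729 + 8 = 1080
1080 → 1³ + 0³ + 8³ + 0³ = 1 + 0 + 512 + 0 = 513
513 → 5³ + 1³ + 3³ = 125 + 1 + 27 = 153
153 → 1³ + 5³ + 3³ = 1 + 125 + 27 = 153  — 153 already appeared earlier.

153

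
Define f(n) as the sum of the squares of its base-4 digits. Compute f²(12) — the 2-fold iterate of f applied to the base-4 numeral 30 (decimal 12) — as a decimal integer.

5

12 = (3,0)_4 → 3² + 0² = 9
9 = (2,1)_4 → 2² + 1² = 5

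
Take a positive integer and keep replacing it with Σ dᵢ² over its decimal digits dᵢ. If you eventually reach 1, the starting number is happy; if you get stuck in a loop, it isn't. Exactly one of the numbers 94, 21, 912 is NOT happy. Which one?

21

94: 94 → 97 → 130 → 10 → 1  — reaches 1 (happy)
21: 21 → 5 → 25 → 29 → 85 → 89 → 145 → 42 → 20 → 4 → 16 → 37 → 58 → 89  — repeats 89 (not happy)
912: 912 → 86 → 100 → 1  — reaches 1 (happy)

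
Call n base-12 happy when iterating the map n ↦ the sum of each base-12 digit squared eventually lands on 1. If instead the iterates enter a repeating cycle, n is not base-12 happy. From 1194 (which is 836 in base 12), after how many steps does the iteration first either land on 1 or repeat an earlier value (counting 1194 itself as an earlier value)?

1194 = (8,3,6)_12 → 8² + 3² + 6² = 64 + 9 + 36 = 109
109 = (9,1)_12 → 9² + 1² = 81 + 1 = 82
82 = (6,10)_12 → 6² + 10² = 36 + 100 = 136
136 = (11,4)_12 → 11² + 4² = 121 + 16 = 137
137 = (11,5)_12 → 11² + 5² = 121 + 25 = 146
146 = (1,0,2)_12 → 1² + 0² + 2² = 1 + 0 + 4 = 5
5 = (5)_12 → 5² = 25
25 = (2,1)_12 → 2² + 1² = 4 + 1 = 5  — 5 repeats.
That took 8 steps.

8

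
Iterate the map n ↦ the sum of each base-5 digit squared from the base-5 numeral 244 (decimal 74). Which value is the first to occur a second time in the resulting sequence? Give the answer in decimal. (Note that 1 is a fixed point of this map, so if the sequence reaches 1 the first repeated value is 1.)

74 = (2,4,4)_5 → 2² + 4² + 4² = 4 + 16 + 16 = 36
36 = (1,2,1)_5 → 1² + 2² + 1² = 1 + 4 + 1 = 6
6 = (1,1)_5 → 1² + 1² = 1 + 1 = 2
2 = (2)_5 → 2² = 4
4 = (4)_5 → 4² = 16
16 = (3,1)_5 → 3² + 1² = 9 + 1 = 10
10 = (2,0)_5 → 2² + 0² = 4 + 0 = 4  — 4 already appeared earlier.

4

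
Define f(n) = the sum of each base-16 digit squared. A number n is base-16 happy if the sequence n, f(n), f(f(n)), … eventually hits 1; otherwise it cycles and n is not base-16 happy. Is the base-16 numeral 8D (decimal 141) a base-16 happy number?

base-16 happy

141 = (8,13)_16 → 8² + 13² = 233
233 = (14,9)_16 → 14² + 9² = 277
277 = (1,1,5)_16 → 1² + 1² + 5² = 27
27 = (1,11)_16 → 1² + 11² = 122
122 = (7,10)_16 → 7² + 10² = 149
149 = (9,5)_16 → 9² + 5² = 106
106 = (6,10)_16 → 6² + 10² = 136
136 = (8,8)_16 → 8² + 8² = 128
128 = (8,0)_16 → 8² + 0² = 64
64 = (4,0)_16 → 4² + 0² = 16
16 = (1,0)_16 → 1² + 0² = 1  — reached 1.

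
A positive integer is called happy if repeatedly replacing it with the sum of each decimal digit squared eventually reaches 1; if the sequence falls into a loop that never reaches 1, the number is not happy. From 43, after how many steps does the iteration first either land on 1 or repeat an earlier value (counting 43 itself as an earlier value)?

12

43 → 4² + 3² = 25
25 → 2² + 5² = 29
29 → 2² + 9² = 85
85 → 8² + 5² = 89
89 → 8² + 9² = 145
145 → 1² + 4² + 5² = 42
42 → 4² + 2² = 20
20 → 2² + 0² = 4
4 → 4² = 16
16 → 1² + 6² = 37
37 → 3² + 7² = 58
58 → 5² + 8² = 89  — 89 repeats.
That took 12 steps.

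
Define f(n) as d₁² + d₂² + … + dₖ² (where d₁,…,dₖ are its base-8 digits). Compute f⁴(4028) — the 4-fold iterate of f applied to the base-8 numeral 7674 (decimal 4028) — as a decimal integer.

26

4028 = (7,6,7,4)_8 → 150
150 = (2,2,6)_8 → 44
44 = (5,4)_8 → 41
41 = (5,1)_8 → 26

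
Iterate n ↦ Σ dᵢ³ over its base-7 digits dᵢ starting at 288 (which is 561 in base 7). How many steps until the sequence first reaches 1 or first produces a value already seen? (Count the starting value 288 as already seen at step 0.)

5

288 = (5,6,1)_7 → 5³ + 6³ + 1³ = 342
342 = (6,6,6)_7 → 6³ + 6³ + 6³ = 648
648 = (1,6,1,4)_7 → 1³ + 6³ + 1³ + 4³ = 282
282 = (5,5,2)_7 → 5³ + 5³ + 2³ = 258
258 = (5,1,6)_7 → 5³ + 1³ + 6³ = 342  — 342 repeats.
That took 5 steps.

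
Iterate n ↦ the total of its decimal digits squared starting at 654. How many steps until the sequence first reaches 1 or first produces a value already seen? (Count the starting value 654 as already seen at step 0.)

654 → 6² + 5² + 4² = 36 + 25 + 16 = 77
77 → 7² + 7² = 49 + 49 = 98
98 → 9² + 8² = 81 + 64 = 145
145 → 1² + 4² + 5² = 1 + 16 + 25 = 42
42 → 4² + 2² = 16 + 4 = 20
20 → 2² + 0² = 4 + 0 = 4
4 → 4² = 16
16 → 1² + 6² = 1 + 36 = 37
37 → 3² + 7² = 9 + 49 = 58
58 → 5² + 8² = 25 + 64 = 89
89 → 8² + 9² = 64 + 81 = 145  — 145 repeats.
That took 11 steps.

11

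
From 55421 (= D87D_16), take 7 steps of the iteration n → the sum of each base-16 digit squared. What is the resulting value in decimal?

13

55421 = (13,8,7,13)_16 → 13² + 8² + 7² + 13² = 169 + 64 + 49 + 169 = 451
451 = (1,12,3)_16 → 1² + 12² + 3² = 1 + 144 + 9 = 154
154 = (9,10)_16 → 9² + 10² = 81 + 100 = 181
181 = (11,5)_16 → 11² + 5² = 121 + 25 = 146
146 = (9,2)_16 → 9² + 2² = 81 + 4 = 85
85 = (5,5)_16 → 5² + 5² = 25 + 25 = 50
50 = (3,2)_16 → 3² + 2² = 9 + 4 = 13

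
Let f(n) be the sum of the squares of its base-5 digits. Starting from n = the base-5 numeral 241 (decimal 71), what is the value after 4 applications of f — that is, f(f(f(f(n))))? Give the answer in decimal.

71 = (2,4,1)_5 → 21
21 = (4,1)_5 → 17
17 = (3,2)_5 → 13
13 = (2,3)_5 → 13

13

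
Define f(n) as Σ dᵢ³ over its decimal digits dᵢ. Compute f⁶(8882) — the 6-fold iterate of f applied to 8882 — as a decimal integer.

371

8882 → 8³ + 8³ + 8³ + 2³ = 512 + 512 + 512 + 8 = 1544
1544 → 1³ + 5³ + 4³ + 4³ = 1 + 125 + 64 + 64 = 254
254 → 2³ + 5³ + 4³ = 8 + 125 + 64 = 197
197 → 1³ + 9³ + 7³ = 1 + 729 + 343 = 1073
1073 → 1³ + 0³ + 7³ + 3³ = 1 + 0 + 343 + 27 = 371
371 → 3³ + 7³ + 1³ = 27 + 343 + 1 = 371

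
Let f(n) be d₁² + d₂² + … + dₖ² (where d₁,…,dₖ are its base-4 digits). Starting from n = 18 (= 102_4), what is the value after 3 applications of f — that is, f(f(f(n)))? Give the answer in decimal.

4

18 = (1,0,2)_4 → 5
5 = (1,1)_4 → 2
2 = (2)_4 → 4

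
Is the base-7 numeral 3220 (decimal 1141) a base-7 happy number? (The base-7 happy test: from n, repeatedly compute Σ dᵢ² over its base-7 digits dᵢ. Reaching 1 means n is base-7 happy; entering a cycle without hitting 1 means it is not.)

not base-7 happy

1141 = (3,2,2,0)_7 → 3² + 2² + 2² + 0² = 17
17 = (2,3)_7 → 2² + 3² = 13
13 = (1,6)_7 → 1² + 6² = 37
37 = (5,2)_7 → 5² + 2² = 29
29 = (4,1)_7 → 4² + 1² = 17  — 17 already seen; the sequence cycles without reaching 1.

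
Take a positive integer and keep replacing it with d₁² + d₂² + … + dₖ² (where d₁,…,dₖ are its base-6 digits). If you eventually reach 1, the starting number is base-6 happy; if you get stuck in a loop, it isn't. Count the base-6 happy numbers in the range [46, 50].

1

46: 46 → 18 → 9 → 10 → 17 → 29 → 41 → 26 → 20 → 13 → 5 → 25 → 17  — not base-6 happy
47: 47 → 27 → 25 → 17 → 29 → 41 → 26 → 20 → 13 → 5 → 25  — not base-6 happy
48: 48 → 5 → 25 → 17 → 29 → 41 → 26 → 20 → 13 → 5  — not base-6 happy
49: 49 → 6 → 1  — base-6 happy
50: 50 → 9 → 10 → 17 → 29 → 41 → 26 → 20 → 13 → 5 → 25 → 17  — not base-6 happy
base-6 happy: 49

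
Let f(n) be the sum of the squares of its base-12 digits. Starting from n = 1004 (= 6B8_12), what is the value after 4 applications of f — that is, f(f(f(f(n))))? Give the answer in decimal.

29

1004 = (6,11,8)_12 → 6² + 11² + 8² = 221
221 = (1,6,5)_12 → 1² + 6² + 5² = 62
62 = (5,2)_12 → 5² + 2² = 29
29 = (2,5)_12 → 2² + 5² = 29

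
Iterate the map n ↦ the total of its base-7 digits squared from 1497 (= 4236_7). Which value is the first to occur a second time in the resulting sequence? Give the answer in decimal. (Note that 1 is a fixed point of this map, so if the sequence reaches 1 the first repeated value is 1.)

25

1497 = (4,2,3,6)_7 → 4² + 2² + 3² + 6² = 16 + 4 + 9 + 36 = 65
65 = (1,2,2)_7 → 1² + 2² + 2² = 1 + 4 + 4 = 9
9 = (1,2)_7 → 1² + 2² = 1 + 4 = 5
5 = (5)_7 → 5² = 25
25 = (3,4)_7 → 3² + 4² = 9 + 16 = 25  — 25 already appeared earlier.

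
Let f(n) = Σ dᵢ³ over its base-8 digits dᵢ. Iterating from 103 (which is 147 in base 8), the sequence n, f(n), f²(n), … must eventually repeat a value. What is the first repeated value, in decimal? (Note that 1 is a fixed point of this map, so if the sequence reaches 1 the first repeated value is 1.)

103 = (1,4,7)_8 → 1³ + 4³ + 7³ = 1 + 64 + 343 = 408
408 = (6,3,0)_8 → 6³ + 3³ + 0³ = 216 + 27 + 0 = 243
243 = (3,6,3)_8 → 3³ + 6³ + 3³ = 27 + 216 + 27 = 270
270 = (4,1,6)_8 → 4³ + 1³ + 6³ = 64 + 1 + 216 = 281
281 = (4,3,1)_8 → 4³ + 3³ + 1³ = 64 + 27 + 1 = 92
92 = (1,3,4)_8 → 1³ + 3³ + 4³ = 1 + 27 + 64 = 92  — 92 already appeared earlier.

92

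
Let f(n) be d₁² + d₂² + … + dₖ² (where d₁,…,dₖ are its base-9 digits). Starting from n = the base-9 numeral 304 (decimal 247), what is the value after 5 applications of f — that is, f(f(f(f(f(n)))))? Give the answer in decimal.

53

247 = (3,0,4)_9 → 25
25 = (2,7)_9 → 53
53 = (5,8)_9 → 89
89 = (1,0,8)_9 → 65
65 = (7,2)_9 → 53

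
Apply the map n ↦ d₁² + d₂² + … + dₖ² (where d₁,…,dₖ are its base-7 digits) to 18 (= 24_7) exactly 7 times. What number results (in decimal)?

18 = (2,4)_7 → 2² + 4² = 20
20 = (2,6)_7 → 2² + 6² = 40
40 = (5,5)_7 → 5² + 5² = 50
50 = (1,0,1)_7 → 1² + 0² + 1² = 2
2 = (2)_7 → 2² = 4
4 = (4)_7 → 4² = 16
16 = (2,2)_7 → 2² + 2² = 8

8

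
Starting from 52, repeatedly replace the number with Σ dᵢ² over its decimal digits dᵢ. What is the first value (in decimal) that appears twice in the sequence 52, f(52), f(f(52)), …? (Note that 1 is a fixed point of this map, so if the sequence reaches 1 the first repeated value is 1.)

89

52 → 5² + 2² = 25 + 4 = 29
29 → 2² + 9² = 4 + 81 = 85
85 → 8² + 5² = 64 + 25 = 89
89 → 8² + 9² = 64 + 81 = 145
145 → 1² + 4² + 5² = 1 + 16 + 25 = 42
42 → 4² + 2² = 16 + 4 = 20
20 → 2² + 0² = 4 + 0 = 4
4 → 4² = 16
16 → 1² + 6² = 1 + 36 = 37
37 → 3² + 7² = 9 + 49 = 58
58 → 5² + 8² = 25 + 64 = 89  — 89 already appeared earlier.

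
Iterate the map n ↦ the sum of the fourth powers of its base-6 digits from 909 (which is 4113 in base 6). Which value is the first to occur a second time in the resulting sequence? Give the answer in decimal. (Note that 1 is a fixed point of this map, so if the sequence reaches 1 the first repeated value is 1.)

1251

909 = (4,1,1,3)_6 → 4⁴ + 1⁴ + 1⁴ + 3⁴ = 339
339 = (1,3,2,3)_6 → 1⁴ + 3⁴ + 2⁴ + 3⁴ = 179
179 = (4,5,5)_6 → 4⁴ + 5⁴ + 5⁴ = 1506
1506 = (1,0,5,5,0)_6 → 1⁴ + 0⁴ + 5⁴ + 5⁴ + 0⁴ = 1251
1251 = (5,4,4,3)_6 → 5⁴ + 4⁴ + 4⁴ + 3⁴ = 1218
1218 = (5,3,5,0)_6 → 5⁴ + 3⁴ + 5⁴ + 0⁴ = 1331
1331 = (1,0,0,5,5)_6 → 1⁴ + 0⁴ + 0⁴ + 5⁴ + 5⁴ = 1251  — 1251 already appeared earlier.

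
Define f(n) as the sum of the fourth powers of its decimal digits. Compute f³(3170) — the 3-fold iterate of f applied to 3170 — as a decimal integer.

3170 → 3⁴ + 1⁴ + 7⁴ + 0⁴ = 2483
2483 → 2⁴ + 4⁴ + 8⁴ + 3⁴ = 4449
4449 → 4⁴ + 4⁴ + 4⁴ + 9⁴ = 7329

7329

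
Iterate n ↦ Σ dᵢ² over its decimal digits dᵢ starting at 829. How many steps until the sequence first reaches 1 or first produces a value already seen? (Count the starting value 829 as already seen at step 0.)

829 → 149
149 → 98
98 → 145
145 → 42
42 → 20
20 → 4
4 → 16
16 → 37
37 → 58
58 → 89
89 → 145  — 145 repeats.
That took 11 steps.

11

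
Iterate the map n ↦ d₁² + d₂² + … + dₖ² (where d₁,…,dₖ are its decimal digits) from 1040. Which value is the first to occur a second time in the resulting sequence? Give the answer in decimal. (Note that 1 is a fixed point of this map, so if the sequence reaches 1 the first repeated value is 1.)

1040 → 1² + 0² + 4² + 0² = 1 + 0 + 16 + 0 = 17
17 → 1² + 7² = 1 + 49 = 50
50 → 5² + 0² = 25 + 0 = 25
25 → 2² + 5² = 4 + 25 = 29
29 → 2² + 9² = 4 + 81 = 85
85 → 8² + 5² = 64 + 25 = 89
89 → 8² + 9² = 64 + 81 = 145
145 → 1² + 4² + 5² = 1 + 16 + 25 = 42
42 → 4² + 2² = 16 + 4 = 20
20 → 2² + 0² = 4 + 0 = 4
4 → 4² = 16
16 → 1² + 6² = 1 + 36 = 37
37 → 3² + 7² = 9 + 49 = 58
58 → 5² + 8² = 25 + 64 = 89  — 89 already appeared earlier.

89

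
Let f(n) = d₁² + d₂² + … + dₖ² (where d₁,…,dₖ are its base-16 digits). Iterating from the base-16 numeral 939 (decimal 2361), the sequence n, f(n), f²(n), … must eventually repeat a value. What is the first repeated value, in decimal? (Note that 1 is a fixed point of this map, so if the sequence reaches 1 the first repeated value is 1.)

169

2361 = (9,3,9)_16 → 171
171 = (10,11)_16 → 221
221 = (13,13)_16 → 338
338 = (1,5,2)_16 → 30
30 = (1,14)_16 → 197
197 = (12,5)_16 → 169
169 = (10,9)_16 → 181
181 = (11,5)_16 → 146
146 = (9,2)_16 → 85
85 = (5,5)_16 → 50
50 = (3,2)_16 → 13
13 = (13)_16 → 169  — 169 already appeared earlier.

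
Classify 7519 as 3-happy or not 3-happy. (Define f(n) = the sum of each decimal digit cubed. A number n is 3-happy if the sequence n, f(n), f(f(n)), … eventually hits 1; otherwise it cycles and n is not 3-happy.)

3-happy

7519 → 1198
1198 → 1243
1243 → 100
100 → 1  — reached 1.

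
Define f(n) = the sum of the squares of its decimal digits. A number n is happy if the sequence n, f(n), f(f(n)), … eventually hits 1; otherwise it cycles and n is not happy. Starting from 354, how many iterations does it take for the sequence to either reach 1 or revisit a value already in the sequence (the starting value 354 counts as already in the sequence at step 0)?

354 → 3² + 5² + 4² = 9 + 25 + 16 = 50
50 → 5² + 0² = 25 + 0 = 25
25 → 2² + 5² = 4 + 25 = 29
29 → 2² + 9² = 4 + 81 = 85
85 → 8² + 5² = 64 + 25 = 89
89 → 8² + 9² = 64 + 81 = 145
145 → 1² + 4² + 5² = 1 + 16 + 25 = 42
42 → 4² + 2² = 16 + 4 = 20
20 → 2² + 0² = 4 + 0 = 4
4 → 4² = 16
16 → 1² + 6² = 1 + 36 = 37
37 → 3² + 7² = 9 + 49 = 58
58 → 5² + 8² = 25 + 64 = 89  — 89 repeats.
That took 13 steps.

13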